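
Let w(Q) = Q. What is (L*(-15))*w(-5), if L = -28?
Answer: -2100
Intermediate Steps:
(L*(-15))*w(-5) = -28*(-15)*(-5) = 420*(-5) = -2100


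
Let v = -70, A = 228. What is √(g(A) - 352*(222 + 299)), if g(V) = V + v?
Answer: I*√183234 ≈ 428.06*I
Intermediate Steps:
g(V) = -70 + V (g(V) = V - 70 = -70 + V)
√(g(A) - 352*(222 + 299)) = √((-70 + 228) - 352*(222 + 299)) = √(158 - 352*521) = √(158 - 183392) = √(-183234) = I*√183234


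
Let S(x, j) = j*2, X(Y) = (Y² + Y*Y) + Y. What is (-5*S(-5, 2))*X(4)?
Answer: -720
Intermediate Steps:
X(Y) = Y + 2*Y² (X(Y) = (Y² + Y²) + Y = 2*Y² + Y = Y + 2*Y²)
S(x, j) = 2*j
(-5*S(-5, 2))*X(4) = (-10*2)*(4*(1 + 2*4)) = (-5*4)*(4*(1 + 8)) = -80*9 = -20*36 = -720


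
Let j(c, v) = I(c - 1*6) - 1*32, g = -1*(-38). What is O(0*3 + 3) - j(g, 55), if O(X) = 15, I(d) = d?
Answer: 15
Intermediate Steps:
g = 38
j(c, v) = -38 + c (j(c, v) = (c - 1*6) - 1*32 = (c - 6) - 32 = (-6 + c) - 32 = -38 + c)
O(0*3 + 3) - j(g, 55) = 15 - (-38 + 38) = 15 - 1*0 = 15 + 0 = 15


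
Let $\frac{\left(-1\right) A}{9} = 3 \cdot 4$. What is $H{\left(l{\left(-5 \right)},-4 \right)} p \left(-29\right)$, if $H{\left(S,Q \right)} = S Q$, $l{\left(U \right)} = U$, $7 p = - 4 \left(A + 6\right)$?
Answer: $- \frac{236640}{7} \approx -33806.0$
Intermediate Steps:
$A = -108$ ($A = - 9 \cdot 3 \cdot 4 = \left(-9\right) 12 = -108$)
$p = \frac{408}{7}$ ($p = \frac{\left(-4\right) \left(-108 + 6\right)}{7} = \frac{\left(-4\right) \left(-102\right)}{7} = \frac{1}{7} \cdot 408 = \frac{408}{7} \approx 58.286$)
$H{\left(S,Q \right)} = Q S$
$H{\left(l{\left(-5 \right)},-4 \right)} p \left(-29\right) = \left(-4\right) \left(-5\right) \frac{408}{7} \left(-29\right) = 20 \cdot \frac{408}{7} \left(-29\right) = \frac{8160}{7} \left(-29\right) = - \frac{236640}{7}$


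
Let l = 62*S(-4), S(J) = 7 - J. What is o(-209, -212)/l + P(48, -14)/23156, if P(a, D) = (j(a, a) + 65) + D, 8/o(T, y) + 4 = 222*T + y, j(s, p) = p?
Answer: 786774701/184036640172 ≈ 0.0042751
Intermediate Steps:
o(T, y) = 8/(-4 + y + 222*T) (o(T, y) = 8/(-4 + (222*T + y)) = 8/(-4 + (y + 222*T)) = 8/(-4 + y + 222*T))
P(a, D) = 65 + D + a (P(a, D) = (a + 65) + D = (65 + a) + D = 65 + D + a)
l = 682 (l = 62*(7 - 1*(-4)) = 62*(7 + 4) = 62*11 = 682)
o(-209, -212)/l + P(48, -14)/23156 = (8/(-4 - 212 + 222*(-209)))/682 + (65 - 14 + 48)/23156 = (8/(-4 - 212 - 46398))*(1/682) + 99*(1/23156) = (8/(-46614))*(1/682) + 99/23156 = (8*(-1/46614))*(1/682) + 99/23156 = -4/23307*1/682 + 99/23156 = -2/7947687 + 99/23156 = 786774701/184036640172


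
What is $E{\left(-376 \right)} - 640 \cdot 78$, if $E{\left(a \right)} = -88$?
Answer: $-50008$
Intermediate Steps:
$E{\left(-376 \right)} - 640 \cdot 78 = -88 - 640 \cdot 78 = -88 - 49920 = -50008$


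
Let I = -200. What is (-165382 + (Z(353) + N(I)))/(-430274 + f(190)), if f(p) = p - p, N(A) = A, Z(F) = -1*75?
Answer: 165657/430274 ≈ 0.38500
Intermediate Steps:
Z(F) = -75
f(p) = 0
(-165382 + (Z(353) + N(I)))/(-430274 + f(190)) = (-165382 + (-75 - 200))/(-430274 + 0) = (-165382 - 275)/(-430274) = -165657*(-1/430274) = 165657/430274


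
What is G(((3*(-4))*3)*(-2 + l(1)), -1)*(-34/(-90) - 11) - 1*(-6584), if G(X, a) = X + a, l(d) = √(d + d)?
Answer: 262342/45 + 1912*√2/5 ≈ 6370.6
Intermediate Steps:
l(d) = √2*√d (l(d) = √(2*d) = √2*√d)
G(((3*(-4))*3)*(-2 + l(1)), -1)*(-34/(-90) - 11) - 1*(-6584) = (((3*(-4))*3)*(-2 + √2*√1) - 1)*(-34/(-90) - 11) - 1*(-6584) = ((-12*3)*(-2 + √2*1) - 1)*(-34*(-1/90) - 11) + 6584 = (-36*(-2 + √2) - 1)*(17/45 - 11) + 6584 = ((72 - 36*√2) - 1)*(-478/45) + 6584 = (71 - 36*√2)*(-478/45) + 6584 = (-33938/45 + 1912*√2/5) + 6584 = 262342/45 + 1912*√2/5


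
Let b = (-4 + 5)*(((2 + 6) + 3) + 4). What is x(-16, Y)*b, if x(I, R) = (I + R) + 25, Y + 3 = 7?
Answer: 195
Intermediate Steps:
Y = 4 (Y = -3 + 7 = 4)
x(I, R) = 25 + I + R
b = 15 (b = 1*((8 + 3) + 4) = 1*(11 + 4) = 1*15 = 15)
x(-16, Y)*b = (25 - 16 + 4)*15 = 13*15 = 195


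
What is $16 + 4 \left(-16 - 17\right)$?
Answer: $-116$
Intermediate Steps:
$16 + 4 \left(-16 - 17\right) = 16 + 4 \left(-33\right) = 16 - 132 = -116$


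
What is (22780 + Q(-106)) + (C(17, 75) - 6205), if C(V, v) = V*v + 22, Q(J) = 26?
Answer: 17898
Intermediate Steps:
C(V, v) = 22 + V*v
(22780 + Q(-106)) + (C(17, 75) - 6205) = (22780 + 26) + ((22 + 17*75) - 6205) = 22806 + ((22 + 1275) - 6205) = 22806 + (1297 - 6205) = 22806 - 4908 = 17898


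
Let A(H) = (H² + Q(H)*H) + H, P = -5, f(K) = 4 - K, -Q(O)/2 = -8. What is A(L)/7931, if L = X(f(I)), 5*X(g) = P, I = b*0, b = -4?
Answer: -16/7931 ≈ -0.0020174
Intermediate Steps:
Q(O) = 16 (Q(O) = -2*(-8) = 16)
I = 0 (I = -4*0 = 0)
X(g) = -1 (X(g) = (⅕)*(-5) = -1)
L = -1
A(H) = H² + 17*H (A(H) = (H² + 16*H) + H = H² + 17*H)
A(L)/7931 = -(17 - 1)/7931 = -1*16*(1/7931) = -16*1/7931 = -16/7931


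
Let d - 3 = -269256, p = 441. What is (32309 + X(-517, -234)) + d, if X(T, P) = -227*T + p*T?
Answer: -347582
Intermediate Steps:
d = -269253 (d = 3 - 269256 = -269253)
X(T, P) = 214*T (X(T, P) = -227*T + 441*T = 214*T)
(32309 + X(-517, -234)) + d = (32309 + 214*(-517)) - 269253 = (32309 - 110638) - 269253 = -78329 - 269253 = -347582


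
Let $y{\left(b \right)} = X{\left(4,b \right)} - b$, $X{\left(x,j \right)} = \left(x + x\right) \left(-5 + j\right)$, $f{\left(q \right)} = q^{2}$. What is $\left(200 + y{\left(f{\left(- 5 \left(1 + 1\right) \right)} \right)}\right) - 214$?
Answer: $646$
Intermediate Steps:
$X{\left(x,j \right)} = 2 x \left(-5 + j\right)$
$y{\left(b \right)} = -40 + 7 b$ ($y{\left(b \right)} = 2 \cdot 4 \left(-5 + b\right) - b = \left(-40 + 8 b\right) - b = -40 + 7 b$)
$\left(200 + y{\left(f{\left(- 5 \left(1 + 1\right) \right)} \right)}\right) - 214 = \left(200 - \left(40 - 7 \left(- 5 \left(1 + 1\right)\right)^{2}\right)\right) - 214 = \left(200 - \left(40 - 7 \left(\left(-5\right) 2\right)^{2}\right)\right) - 214 = \left(200 - \left(40 - 7 \left(-10\right)^{2}\right)\right) - 214 = \left(200 + \left(-40 + 7 \cdot 100\right)\right) - 214 = \left(200 + \left(-40 + 700\right)\right) - 214 = \left(200 + 660\right) - 214 = 860 - 214 = 646$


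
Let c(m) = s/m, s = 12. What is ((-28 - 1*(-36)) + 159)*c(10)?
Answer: 1002/5 ≈ 200.40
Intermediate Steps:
c(m) = 12/m
((-28 - 1*(-36)) + 159)*c(10) = ((-28 - 1*(-36)) + 159)*(12/10) = ((-28 + 36) + 159)*(12*(⅒)) = (8 + 159)*(6/5) = 167*(6/5) = 1002/5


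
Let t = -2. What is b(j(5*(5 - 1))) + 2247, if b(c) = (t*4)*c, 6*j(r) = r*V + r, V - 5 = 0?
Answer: 2087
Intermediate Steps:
V = 5 (V = 5 + 0 = 5)
j(r) = r (j(r) = (r*5 + r)/6 = (5*r + r)/6 = (6*r)/6 = r)
b(c) = -8*c (b(c) = (-2*4)*c = -8*c)
b(j(5*(5 - 1))) + 2247 = -40*(5 - 1) + 2247 = -40*4 + 2247 = -8*20 + 2247 = -160 + 2247 = 2087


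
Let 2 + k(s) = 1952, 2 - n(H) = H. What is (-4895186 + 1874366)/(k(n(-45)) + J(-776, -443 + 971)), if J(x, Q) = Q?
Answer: -503470/413 ≈ -1219.1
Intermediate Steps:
n(H) = 2 - H
k(s) = 1950 (k(s) = -2 + 1952 = 1950)
(-4895186 + 1874366)/(k(n(-45)) + J(-776, -443 + 971)) = (-4895186 + 1874366)/(1950 + (-443 + 971)) = -3020820/(1950 + 528) = -3020820/2478 = -3020820*1/2478 = -503470/413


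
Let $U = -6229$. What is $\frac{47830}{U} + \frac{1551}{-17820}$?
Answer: $- \frac{26120963}{3363660} \approx -7.7656$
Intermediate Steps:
$\frac{47830}{U} + \frac{1551}{-17820} = \frac{47830}{-6229} + \frac{1551}{-17820} = 47830 \left(- \frac{1}{6229}\right) + 1551 \left(- \frac{1}{17820}\right) = - \frac{47830}{6229} - \frac{47}{540} = - \frac{26120963}{3363660}$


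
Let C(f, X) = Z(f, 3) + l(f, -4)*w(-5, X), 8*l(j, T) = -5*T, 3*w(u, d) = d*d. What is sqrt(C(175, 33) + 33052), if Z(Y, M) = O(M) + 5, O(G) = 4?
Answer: sqrt(135874)/2 ≈ 184.31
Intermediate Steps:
w(u, d) = d**2/3 (w(u, d) = (d*d)/3 = d**2/3)
l(j, T) = -5*T/8 (l(j, T) = (-5*T)/8 = -5*T/8)
Z(Y, M) = 9 (Z(Y, M) = 4 + 5 = 9)
C(f, X) = 9 + 5*X**2/6 (C(f, X) = 9 + (-5/8*(-4))*(X**2/3) = 9 + 5*(X**2/3)/2 = 9 + 5*X**2/6)
sqrt(C(175, 33) + 33052) = sqrt((9 + (5/6)*33**2) + 33052) = sqrt((9 + (5/6)*1089) + 33052) = sqrt((9 + 1815/2) + 33052) = sqrt(1833/2 + 33052) = sqrt(67937/2) = sqrt(135874)/2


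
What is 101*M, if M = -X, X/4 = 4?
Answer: -1616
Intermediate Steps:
X = 16 (X = 4*4 = 16)
M = -16 (M = -1*16 = -16)
101*M = 101*(-16) = -1616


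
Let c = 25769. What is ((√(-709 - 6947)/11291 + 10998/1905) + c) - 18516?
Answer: 4609321/635 + 2*I*√1914/11291 ≈ 7258.8 + 0.0077494*I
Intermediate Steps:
((√(-709 - 6947)/11291 + 10998/1905) + c) - 18516 = ((√(-709 - 6947)/11291 + 10998/1905) + 25769) - 18516 = ((√(-7656)*(1/11291) + 10998*(1/1905)) + 25769) - 18516 = (((2*I*√1914)*(1/11291) + 3666/635) + 25769) - 18516 = ((2*I*√1914/11291 + 3666/635) + 25769) - 18516 = ((3666/635 + 2*I*√1914/11291) + 25769) - 18516 = (16366981/635 + 2*I*√1914/11291) - 18516 = 4609321/635 + 2*I*√1914/11291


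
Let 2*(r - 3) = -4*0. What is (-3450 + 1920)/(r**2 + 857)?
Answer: -765/433 ≈ -1.7667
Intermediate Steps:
r = 3 (r = 3 + (-4*0)/2 = 3 + (1/2)*0 = 3 + 0 = 3)
(-3450 + 1920)/(r**2 + 857) = (-3450 + 1920)/(3**2 + 857) = -1530/(9 + 857) = -1530/866 = -1530*1/866 = -765/433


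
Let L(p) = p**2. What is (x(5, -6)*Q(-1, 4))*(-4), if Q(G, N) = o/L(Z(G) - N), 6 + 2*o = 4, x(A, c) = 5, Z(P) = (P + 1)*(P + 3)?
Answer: 5/4 ≈ 1.2500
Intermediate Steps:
Z(P) = (1 + P)*(3 + P)
o = -1 (o = -3 + (1/2)*4 = -3 + 2 = -1)
Q(G, N) = -1/(3 + G**2 - N + 4*G)**2 (Q(G, N) = -1/(((3 + G**2 + 4*G) - N)**2) = -1/((3 + G**2 - N + 4*G)**2) = -1/(3 + G**2 - N + 4*G)**2)
(x(5, -6)*Q(-1, 4))*(-4) = (5*(-1/(3 + (-1)**2 - 1*4 + 4*(-1))**2))*(-4) = (5*(-1/(3 + 1 - 4 - 4)**2))*(-4) = (5*(-1/(-4)**2))*(-4) = (5*(-1*1/16))*(-4) = (5*(-1/16))*(-4) = -5/16*(-4) = 5/4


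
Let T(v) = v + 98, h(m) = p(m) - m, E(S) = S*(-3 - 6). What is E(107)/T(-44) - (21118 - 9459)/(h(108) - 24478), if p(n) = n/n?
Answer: -853547/49170 ≈ -17.359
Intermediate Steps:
p(n) = 1
E(S) = -9*S (E(S) = S*(-9) = -9*S)
h(m) = 1 - m
T(v) = 98 + v
E(107)/T(-44) - (21118 - 9459)/(h(108) - 24478) = (-9*107)/(98 - 44) - (21118 - 9459)/((1 - 1*108) - 24478) = -963/54 - 11659/((1 - 108) - 24478) = -963*1/54 - 11659/(-107 - 24478) = -107/6 - 11659/(-24585) = -107/6 - 11659*(-1)/24585 = -107/6 - 1*(-11659/24585) = -107/6 + 11659/24585 = -853547/49170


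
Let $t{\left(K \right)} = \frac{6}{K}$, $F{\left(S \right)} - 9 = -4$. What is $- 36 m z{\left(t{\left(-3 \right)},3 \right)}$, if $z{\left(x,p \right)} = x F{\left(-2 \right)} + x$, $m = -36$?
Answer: $-15552$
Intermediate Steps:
$F{\left(S \right)} = 5$ ($F{\left(S \right)} = 9 - 4 = 5$)
$z{\left(x,p \right)} = 6 x$ ($z{\left(x,p \right)} = x 5 + x = 5 x + x = 6 x$)
$- 36 m z{\left(t{\left(-3 \right)},3 \right)} = \left(-36\right) \left(-36\right) 6 \frac{6}{-3} = 1296 \cdot 6 \cdot 6 \left(- \frac{1}{3}\right) = 1296 \cdot 6 \left(-2\right) = 1296 \left(-12\right) = -15552$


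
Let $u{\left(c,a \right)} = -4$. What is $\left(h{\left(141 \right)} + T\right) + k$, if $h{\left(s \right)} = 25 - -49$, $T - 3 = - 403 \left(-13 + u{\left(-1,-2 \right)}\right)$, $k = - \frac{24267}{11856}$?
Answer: $\frac{27371367}{3952} \approx 6926.0$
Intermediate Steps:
$k = - \frac{8089}{3952}$ ($k = \left(-24267\right) \frac{1}{11856} = - \frac{8089}{3952} \approx -2.0468$)
$T = 6854$ ($T = 3 - 403 \left(-13 - 4\right) = 3 - -6851 = 3 + 6851 = 6854$)
$h{\left(s \right)} = 74$ ($h{\left(s \right)} = 25 + 49 = 74$)
$\left(h{\left(141 \right)} + T\right) + k = \left(74 + 6854\right) - \frac{8089}{3952} = 6928 - \frac{8089}{3952} = \frac{27371367}{3952}$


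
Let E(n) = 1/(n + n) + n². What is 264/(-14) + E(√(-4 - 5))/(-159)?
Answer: -6975/371 + I/954 ≈ -18.801 + 0.0010482*I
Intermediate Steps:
E(n) = n² + 1/(2*n) (E(n) = 1/(2*n) + n² = n² + 1/(2*n))
264/(-14) + E(√(-4 - 5))/(-159) = 264/(-14) + ((½ + (√(-4 - 5))³)/(√(-4 - 5)))/(-159) = 264*(-1/14) + ((½ + (√(-9))³)/(√(-9)))*(-1/159) = -132/7 + ((½ + (3*I)³)/((3*I)))*(-1/159) = -132/7 + ((-I/3)*(½ - 27*I))*(-1/159) = -132/7 - I*(½ - 27*I)/3*(-1/159) = -132/7 + I*(½ - 27*I)/477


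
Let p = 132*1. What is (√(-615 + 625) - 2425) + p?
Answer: -2293 + √10 ≈ -2289.8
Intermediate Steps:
p = 132
(√(-615 + 625) - 2425) + p = (√(-615 + 625) - 2425) + 132 = (√10 - 2425) + 132 = (-2425 + √10) + 132 = -2293 + √10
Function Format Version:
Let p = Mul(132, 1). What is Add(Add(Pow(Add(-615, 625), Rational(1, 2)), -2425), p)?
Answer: Add(-2293, Pow(10, Rational(1, 2))) ≈ -2289.8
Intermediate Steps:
p = 132
Add(Add(Pow(Add(-615, 625), Rational(1, 2)), -2425), p) = Add(Add(Pow(Add(-615, 625), Rational(1, 2)), -2425), 132) = Add(Add(Pow(10, Rational(1, 2)), -2425), 132) = Add(Add(-2425, Pow(10, Rational(1, 2))), 132) = Add(-2293, Pow(10, Rational(1, 2)))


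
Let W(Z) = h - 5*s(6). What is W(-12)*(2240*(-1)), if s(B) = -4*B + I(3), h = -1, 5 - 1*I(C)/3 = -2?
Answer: -31360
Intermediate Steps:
I(C) = 21 (I(C) = 15 - 3*(-2) = 15 + 6 = 21)
s(B) = 21 - 4*B (s(B) = -4*B + 21 = 21 - 4*B)
W(Z) = 14 (W(Z) = -1 - 5*(21 - 4*6) = -1 - 5*(21 - 24) = -1 - 5*(-3) = -1 + 15 = 14)
W(-12)*(2240*(-1)) = 14*(2240*(-1)) = 14*(-2240) = -31360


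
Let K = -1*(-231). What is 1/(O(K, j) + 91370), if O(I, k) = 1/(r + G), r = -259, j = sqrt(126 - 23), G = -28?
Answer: 287/26223189 ≈ 1.0945e-5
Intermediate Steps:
j = sqrt(103) ≈ 10.149
K = 231
O(I, k) = -1/287 (O(I, k) = 1/(-259 - 28) = 1/(-287) = -1/287)
1/(O(K, j) + 91370) = 1/(-1/287 + 91370) = 1/(26223189/287) = 287/26223189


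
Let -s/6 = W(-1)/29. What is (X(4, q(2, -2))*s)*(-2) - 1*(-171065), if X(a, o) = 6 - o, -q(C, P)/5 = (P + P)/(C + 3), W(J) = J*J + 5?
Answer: 4961029/29 ≈ 1.7107e+5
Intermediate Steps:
W(J) = 5 + J² (W(J) = J² + 5 = 5 + J²)
q(C, P) = -10*P/(3 + C) (q(C, P) = -5*(P + P)/(C + 3) = -5*2*P/(3 + C) = -10*P/(3 + C))
s = -36/29 (s = -6*(5 + (-1)²)/29 = -6*(5 + 1)/29 = -36/29 ≈ -1.2414)
(X(4, q(2, -2))*s)*(-2) - 1*(-171065) = ((6 - (-10)*(-2)/(3 + 2))*(-36/29))*(-2) - 1*(-171065) = ((6 - (-10)*(-2)/5)*(-36/29))*(-2) + 171065 = ((6 - 1*4)*(-36/29))*(-2) + 171065 = ((6 - 4)*(-36/29))*(-2) + 171065 = (2*(-36/29))*(-2) + 171065 = -72/29*(-2) + 171065 = 144/29 + 171065 = 4961029/29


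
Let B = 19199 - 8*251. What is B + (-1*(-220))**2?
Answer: 65591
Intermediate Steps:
B = 17191 (B = 19199 - 2008 = 17191)
B + (-1*(-220))**2 = 17191 + (-1*(-220))**2 = 17191 + 220**2 = 17191 + 48400 = 65591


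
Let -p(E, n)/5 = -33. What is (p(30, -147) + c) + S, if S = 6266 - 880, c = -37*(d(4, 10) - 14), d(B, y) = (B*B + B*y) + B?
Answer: 3849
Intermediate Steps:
d(B, y) = B + B**2 + B*y (d(B, y) = (B**2 + B*y) + B = B + B**2 + B*y)
p(E, n) = 165 (p(E, n) = -5*(-33) = 165)
c = -1702 (c = -37*(4*(1 + 4 + 10) - 14) = -37*(4*15 - 14) = -37*(60 - 14) = -37*46 = -1702)
S = 5386
(p(30, -147) + c) + S = (165 - 1702) + 5386 = -1537 + 5386 = 3849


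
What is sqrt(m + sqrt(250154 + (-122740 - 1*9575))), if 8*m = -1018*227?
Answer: sqrt(-115543 + 4*sqrt(117839))/2 ≈ 168.95*I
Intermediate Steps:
m = -115543/4 (m = (-1018*227)/8 = (1/8)*(-231086) = -115543/4 ≈ -28886.)
sqrt(m + sqrt(250154 + (-122740 - 1*9575))) = sqrt(-115543/4 + sqrt(250154 + (-122740 - 1*9575))) = sqrt(-115543/4 + sqrt(250154 + (-122740 - 9575))) = sqrt(-115543/4 + sqrt(250154 - 132315)) = sqrt(-115543/4 + sqrt(117839))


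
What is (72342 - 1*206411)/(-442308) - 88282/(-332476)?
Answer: 20905639925/36764198652 ≈ 0.56864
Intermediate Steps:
(72342 - 1*206411)/(-442308) - 88282/(-332476) = (72342 - 206411)*(-1/442308) - 88282*(-1/332476) = -134069*(-1/442308) + 44141/166238 = 134069/442308 + 44141/166238 = 20905639925/36764198652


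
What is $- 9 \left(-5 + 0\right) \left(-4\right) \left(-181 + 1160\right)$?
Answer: $-176220$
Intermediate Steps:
$- 9 \left(-5 + 0\right) \left(-4\right) \left(-181 + 1160\right) = \left(-9\right) \left(-5\right) \left(-4\right) 979 = 45 \left(-4\right) 979 = \left(-180\right) 979 = -176220$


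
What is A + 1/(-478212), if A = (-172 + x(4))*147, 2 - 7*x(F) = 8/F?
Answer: -12091112209/478212 ≈ -25284.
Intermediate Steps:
x(F) = 2/7 - 8/(7*F)
A = -25284 (A = (-172 + (2/7)*(-4 + 4)/4)*147 = (-172 + (2/7)*(¼)*0)*147 = (-172 + 0)*147 = -172*147 = -25284)
A + 1/(-478212) = -25284 + 1/(-478212) = -25284 - 1/478212 = -12091112209/478212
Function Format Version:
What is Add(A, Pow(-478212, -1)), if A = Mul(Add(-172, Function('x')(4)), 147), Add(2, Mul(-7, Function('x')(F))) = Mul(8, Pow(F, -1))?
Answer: Rational(-12091112209, 478212) ≈ -25284.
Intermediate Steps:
Function('x')(F) = Add(Rational(2, 7), Mul(Rational(-8, 7), Pow(F, -1))) (Function('x')(F) = Add(Rational(2, 7), Mul(Rational(-1, 7), Mul(8, Pow(F, -1)))) = Add(Rational(2, 7), Mul(Rational(-8, 7), Pow(F, -1))))
A = -25284 (A = Mul(Add(-172, Mul(Rational(2, 7), Pow(4, -1), Add(-4, 4))), 147) = Mul(Add(-172, Mul(Rational(2, 7), Rational(1, 4), 0)), 147) = Mul(Add(-172, 0), 147) = Mul(-172, 147) = -25284)
Add(A, Pow(-478212, -1)) = Add(-25284, Pow(-478212, -1)) = Add(-25284, Rational(-1, 478212)) = Rational(-12091112209, 478212)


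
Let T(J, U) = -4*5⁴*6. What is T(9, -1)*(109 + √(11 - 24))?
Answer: -1635000 - 15000*I*√13 ≈ -1.635e+6 - 54083.0*I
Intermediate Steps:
T(J, U) = -15000 (T(J, U) = -4*625*6 = -2500*6 = -15000)
T(9, -1)*(109 + √(11 - 24)) = -15000*(109 + √(11 - 24)) = -15000*(109 + √(-13)) = -15000*(109 + I*√13) = -1635000 - 15000*I*√13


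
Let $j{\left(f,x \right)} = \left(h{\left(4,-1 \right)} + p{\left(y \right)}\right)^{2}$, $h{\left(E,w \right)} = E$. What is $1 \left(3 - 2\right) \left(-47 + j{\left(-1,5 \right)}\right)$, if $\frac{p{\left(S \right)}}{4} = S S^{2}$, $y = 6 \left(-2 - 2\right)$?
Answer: $3057205217$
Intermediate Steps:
$y = -24$ ($y = 6 \left(-4\right) = -24$)
$p{\left(S \right)} = 4 S^{3}$ ($p{\left(S \right)} = 4 S S^{2} = 4 S^{3}$)
$j{\left(f,x \right)} = 3057205264$ ($j{\left(f,x \right)} = \left(4 + 4 \left(-24\right)^{3}\right)^{2} = \left(4 + 4 \left(-13824\right)\right)^{2} = \left(4 - 55296\right)^{2} = \left(-55292\right)^{2} = 3057205264$)
$1 \left(3 - 2\right) \left(-47 + j{\left(-1,5 \right)}\right) = 1 \left(3 - 2\right) \left(-47 + 3057205264\right) = 1 \cdot 1 \cdot 3057205217 = 1 \cdot 3057205217 = 3057205217$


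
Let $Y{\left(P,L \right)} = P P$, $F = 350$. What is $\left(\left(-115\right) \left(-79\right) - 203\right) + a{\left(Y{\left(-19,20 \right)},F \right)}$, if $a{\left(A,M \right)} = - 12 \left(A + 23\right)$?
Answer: $4274$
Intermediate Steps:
$Y{\left(P,L \right)} = P^{2}$
$a{\left(A,M \right)} = -276 - 12 A$ ($a{\left(A,M \right)} = - 12 \left(23 + A\right) = -276 - 12 A$)
$\left(\left(-115\right) \left(-79\right) - 203\right) + a{\left(Y{\left(-19,20 \right)},F \right)} = \left(\left(-115\right) \left(-79\right) - 203\right) - \left(276 + 12 \left(-19\right)^{2}\right) = \left(9085 - 203\right) - 4608 = 8882 - 4608 = 4274$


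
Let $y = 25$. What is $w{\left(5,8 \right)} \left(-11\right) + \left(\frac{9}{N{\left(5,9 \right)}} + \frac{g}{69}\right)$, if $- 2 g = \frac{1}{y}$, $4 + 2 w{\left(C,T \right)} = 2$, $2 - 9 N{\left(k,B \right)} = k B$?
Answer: $\frac{1352357}{148350} \approx 9.116$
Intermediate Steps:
$N{\left(k,B \right)} = \frac{2}{9} - \frac{B k}{9}$ ($N{\left(k,B \right)} = \frac{2}{9} - \frac{k B}{9} = \frac{2}{9} - \frac{B k}{9}$)
$w{\left(C,T \right)} = -1$ ($w{\left(C,T \right)} = -2 + \frac{1}{2} \cdot 2 = -2 + 1 = -1$)
$g = - \frac{1}{50}$ ($g = - \frac{1}{2 \cdot 25} = \left(- \frac{1}{2}\right) \frac{1}{25} = - \frac{1}{50} \approx -0.02$)
$w{\left(5,8 \right)} \left(-11\right) + \left(\frac{9}{N{\left(5,9 \right)}} + \frac{g}{69}\right) = \left(-1\right) \left(-11\right) + \left(\frac{9}{\frac{2}{9} - 1 \cdot 5} - \frac{1}{50 \cdot 69}\right) = 11 + \left(\frac{9}{\frac{2}{9} - 5} - \frac{1}{3450}\right) = 11 + \left(\frac{9}{- \frac{43}{9}} - \frac{1}{3450}\right) = 11 + \left(9 \left(- \frac{9}{43}\right) - \frac{1}{3450}\right) = 11 - \frac{279493}{148350} = \frac{1352357}{148350}$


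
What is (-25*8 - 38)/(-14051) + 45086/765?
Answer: 633685456/10749015 ≈ 58.953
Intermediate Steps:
(-25*8 - 38)/(-14051) + 45086/765 = (-200 - 38)*(-1/14051) + 45086*(1/765) = -238*(-1/14051) + 45086/765 = 238/14051 + 45086/765 = 633685456/10749015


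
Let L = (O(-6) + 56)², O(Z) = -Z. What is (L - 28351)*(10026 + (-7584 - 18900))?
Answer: 403336206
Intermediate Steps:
L = 3844 (L = (-1*(-6) + 56)² = (6 + 56)² = 62² = 3844)
(L - 28351)*(10026 + (-7584 - 18900)) = (3844 - 28351)*(10026 + (-7584 - 18900)) = -24507*(10026 - 26484) = -24507*(-16458) = 403336206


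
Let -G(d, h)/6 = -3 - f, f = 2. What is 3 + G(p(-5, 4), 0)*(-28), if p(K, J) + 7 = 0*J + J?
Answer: -837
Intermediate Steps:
p(K, J) = -7 + J (p(K, J) = -7 + (0*J + J) = -7 + (0 + J) = -7 + J)
G(d, h) = 30 (G(d, h) = -6*(-3 - 1*2) = -6*(-3 - 2) = -6*(-5) = 30)
3 + G(p(-5, 4), 0)*(-28) = 3 + 30*(-28) = 3 - 840 = -837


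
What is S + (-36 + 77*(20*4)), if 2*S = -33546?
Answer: -10649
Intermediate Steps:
S = -16773 (S = (½)*(-33546) = -16773)
S + (-36 + 77*(20*4)) = -16773 + (-36 + 77*(20*4)) = -16773 + (-36 + 77*80) = -16773 + (-36 + 6160) = -16773 + 6124 = -10649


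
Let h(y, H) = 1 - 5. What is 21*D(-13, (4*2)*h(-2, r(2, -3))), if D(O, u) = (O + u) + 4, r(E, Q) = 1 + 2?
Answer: -861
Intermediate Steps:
r(E, Q) = 3
h(y, H) = -4
D(O, u) = 4 + O + u
21*D(-13, (4*2)*h(-2, r(2, -3))) = 21*(4 - 13 + (4*2)*(-4)) = 21*(4 - 13 + 8*(-4)) = 21*(4 - 13 - 32) = 21*(-41) = -861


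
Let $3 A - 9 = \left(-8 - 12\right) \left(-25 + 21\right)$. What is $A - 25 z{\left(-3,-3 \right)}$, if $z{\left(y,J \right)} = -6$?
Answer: $\frac{539}{3} \approx 179.67$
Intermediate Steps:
$A = \frac{89}{3}$ ($A = 3 + \frac{\left(-8 - 12\right) \left(-25 + 21\right)}{3} = 3 + \frac{\left(-20\right) \left(-4\right)}{3} = 3 + \frac{1}{3} \cdot 80 = 3 + \frac{80}{3} = \frac{89}{3} \approx 29.667$)
$A - 25 z{\left(-3,-3 \right)} = \frac{89}{3} - -150 = \frac{89}{3} + 150 = \frac{539}{3}$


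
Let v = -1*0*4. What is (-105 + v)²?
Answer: 11025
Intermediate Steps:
v = 0 (v = 0*4 = 0)
(-105 + v)² = (-105 + 0)² = (-105)² = 11025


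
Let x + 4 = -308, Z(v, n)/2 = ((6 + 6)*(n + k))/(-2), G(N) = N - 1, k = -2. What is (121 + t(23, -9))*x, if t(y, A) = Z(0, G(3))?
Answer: -37752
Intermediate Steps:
G(N) = -1 + N
Z(v, n) = 24 - 12*n (Z(v, n) = 2*(((6 + 6)*(n - 2))/(-2)) = 2*((12*(-2 + n))*(-1/2)) = 2*((-24 + 12*n)*(-1/2)) = 2*(12 - 6*n) = 24 - 12*n)
x = -312 (x = -4 - 308 = -312)
t(y, A) = 0 (t(y, A) = 24 - 12*(-1 + 3) = 24 - 12*2 = 24 - 24 = 0)
(121 + t(23, -9))*x = (121 + 0)*(-312) = 121*(-312) = -37752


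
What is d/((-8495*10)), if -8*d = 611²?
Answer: 373321/679600 ≈ 0.54932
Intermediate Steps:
d = -373321/8 (d = -⅛*611² = -⅛*373321 = -373321/8 ≈ -46665.)
d/((-8495*10)) = -373321/(8*((-8495*10))) = -373321/8/(-84950) = -373321/8*(-1/84950) = 373321/679600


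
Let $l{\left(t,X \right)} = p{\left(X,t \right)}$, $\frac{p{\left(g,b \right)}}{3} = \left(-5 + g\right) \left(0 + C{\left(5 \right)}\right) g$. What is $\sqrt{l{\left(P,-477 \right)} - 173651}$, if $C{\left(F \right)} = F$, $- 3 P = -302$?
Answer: $\sqrt{3275059} \approx 1809.7$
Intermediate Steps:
$P = \frac{302}{3}$ ($P = \left(- \frac{1}{3}\right) \left(-302\right) = \frac{302}{3} \approx 100.67$)
$p{\left(g,b \right)} = 15 g \left(-5 + g\right)$ ($p{\left(g,b \right)} = 3 \left(-5 + g\right) \left(0 + 5\right) g = 3 \left(-5 + g\right) 5 g = 3 \cdot 5 g \left(-5 + g\right) = 15 g \left(-5 + g\right)$)
$l{\left(t,X \right)} = 15 X \left(-5 + X\right)$
$\sqrt{l{\left(P,-477 \right)} - 173651} = \sqrt{15 \left(-477\right) \left(-5 - 477\right) - 173651} = \sqrt{15 \left(-477\right) \left(-482\right) - 173651} = \sqrt{3448710 - 173651} = \sqrt{3275059}$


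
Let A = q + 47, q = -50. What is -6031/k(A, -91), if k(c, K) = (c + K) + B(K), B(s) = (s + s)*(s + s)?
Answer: -6031/33030 ≈ -0.18259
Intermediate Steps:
A = -3 (A = -50 + 47 = -3)
B(s) = 4*s**2 (B(s) = (2*s)*(2*s) = 4*s**2)
k(c, K) = K + c + 4*K**2 (k(c, K) = (c + K) + 4*K**2 = (K + c) + 4*K**2 = K + c + 4*K**2)
-6031/k(A, -91) = -6031/(-91 - 3 + 4*(-91)**2) = -6031/(-91 - 3 + 4*8281) = -6031/(-91 - 3 + 33124) = -6031/33030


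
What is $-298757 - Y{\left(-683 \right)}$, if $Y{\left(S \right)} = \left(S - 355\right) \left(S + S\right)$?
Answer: $-1716665$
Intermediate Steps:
$Y{\left(S \right)} = 2 S \left(-355 + S\right)$ ($Y{\left(S \right)} = \left(-355 + S\right) 2 S = 2 S \left(-355 + S\right)$)
$-298757 - Y{\left(-683 \right)} = -298757 - 2 \left(-683\right) \left(-355 - 683\right) = -298757 - 2 \left(-683\right) \left(-1038\right) = -298757 - 1417908 = -1716665$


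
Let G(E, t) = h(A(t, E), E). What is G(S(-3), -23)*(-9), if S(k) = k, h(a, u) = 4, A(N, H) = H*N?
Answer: -36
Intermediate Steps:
G(E, t) = 4
G(S(-3), -23)*(-9) = 4*(-9) = -36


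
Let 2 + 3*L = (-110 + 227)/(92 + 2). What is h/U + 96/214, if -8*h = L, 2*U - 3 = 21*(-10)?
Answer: 11200211/24984072 ≈ 0.44829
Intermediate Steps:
U = -207/2 (U = 3/2 + (21*(-10))/2 = 3/2 + (1/2)*(-210) = 3/2 - 105 = -207/2 ≈ -103.50)
L = -71/282 (L = -2/3 + ((-110 + 227)/(92 + 2))/3 = -2/3 + (117/94)/3 = -2/3 + (117*(1/94))/3 = -2/3 + (1/3)*(117/94) = -2/3 + 39/94 = -71/282 ≈ -0.25177)
h = 71/2256 (h = -1/8*(-71/282) = 71/2256 ≈ 0.031472)
h/U + 96/214 = 71/(2256*(-207/2)) + 96/214 = (71/2256)*(-2/207) + 96*(1/214) = -71/233496 + 48/107 = 11200211/24984072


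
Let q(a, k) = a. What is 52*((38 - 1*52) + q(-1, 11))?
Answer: -780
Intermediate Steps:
52*((38 - 1*52) + q(-1, 11)) = 52*((38 - 1*52) - 1) = 52*((38 - 52) - 1) = 52*(-14 - 1) = 52*(-15) = -780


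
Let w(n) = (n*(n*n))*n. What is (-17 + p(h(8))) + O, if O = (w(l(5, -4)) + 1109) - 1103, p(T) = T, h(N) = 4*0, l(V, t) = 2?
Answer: 5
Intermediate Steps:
w(n) = n**4 (w(n) = (n*n**2)*n = n**3*n = n**4)
h(N) = 0
O = 22 (O = (2**4 + 1109) - 1103 = (16 + 1109) - 1103 = 1125 - 1103 = 22)
(-17 + p(h(8))) + O = (-17 + 0) + 22 = -17 + 22 = 5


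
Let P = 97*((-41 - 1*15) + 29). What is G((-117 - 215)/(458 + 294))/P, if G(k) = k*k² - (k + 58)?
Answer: 383029211/17402395968 ≈ 0.022010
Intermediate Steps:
G(k) = -58 + k³ - k (G(k) = k³ - (58 + k) = k³ + (-58 - k) = -58 + k³ - k)
P = -2619 (P = 97*((-41 - 15) + 29) = 97*(-56 + 29) = 97*(-27) = -2619)
G((-117 - 215)/(458 + 294))/P = (-58 + ((-117 - 215)/(458 + 294))³ - (-117 - 215)/(458 + 294))/(-2619) = (-58 + (-332/752)³ - (-332)/752)*(-1/2619) = (-58 + (-332*1/752)³ - (-332)/752)*(-1/2619) = (-58 + (-83/188)³ - 1*(-83/188))*(-1/2619) = (-58 - 571787/6644672 + 83/188)*(-1/2619) = -383029211/6644672*(-1/2619) = 383029211/17402395968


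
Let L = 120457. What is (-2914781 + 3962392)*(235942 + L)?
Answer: 373367512789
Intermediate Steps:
(-2914781 + 3962392)*(235942 + L) = (-2914781 + 3962392)*(235942 + 120457) = 1047611*356399 = 373367512789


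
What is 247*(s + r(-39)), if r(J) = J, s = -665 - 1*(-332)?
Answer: -91884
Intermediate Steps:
s = -333 (s = -665 + 332 = -333)
247*(s + r(-39)) = 247*(-333 - 39) = 247*(-372) = -91884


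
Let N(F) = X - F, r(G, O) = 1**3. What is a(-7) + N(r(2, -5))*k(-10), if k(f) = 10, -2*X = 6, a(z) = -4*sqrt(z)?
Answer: -40 - 4*I*sqrt(7) ≈ -40.0 - 10.583*I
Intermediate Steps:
X = -3 (X = -1/2*6 = -3)
r(G, O) = 1
N(F) = -3 - F
a(-7) + N(r(2, -5))*k(-10) = -4*I*sqrt(7) + (-3 - 1*1)*10 = -4*I*sqrt(7) + (-3 - 1)*10 = -4*I*sqrt(7) - 4*10 = -4*I*sqrt(7) - 40 = -40 - 4*I*sqrt(7)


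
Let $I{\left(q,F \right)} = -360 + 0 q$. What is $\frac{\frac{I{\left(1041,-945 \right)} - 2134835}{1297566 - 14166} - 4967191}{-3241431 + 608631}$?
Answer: $\frac{1274979012919}{675787104000} \approx 1.8867$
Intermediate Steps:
$I{\left(q,F \right)} = -360$ ($I{\left(q,F \right)} = -360 + 0 = -360$)
$\frac{\frac{I{\left(1041,-945 \right)} - 2134835}{1297566 - 14166} - 4967191}{-3241431 + 608631} = \frac{\frac{-360 - 2134835}{1297566 - 14166} - 4967191}{-3241431 + 608631} = \frac{- \frac{2135195}{1283400} - 4967191}{-2632800} = \left(\left(-2135195\right) \frac{1}{1283400} - 4967191\right) \left(- \frac{1}{2632800}\right) = \left(- \frac{427039}{256680} - 4967191\right) \left(- \frac{1}{2632800}\right) = \left(- \frac{1274979012919}{256680}\right) \left(- \frac{1}{2632800}\right) = \frac{1274979012919}{675787104000}$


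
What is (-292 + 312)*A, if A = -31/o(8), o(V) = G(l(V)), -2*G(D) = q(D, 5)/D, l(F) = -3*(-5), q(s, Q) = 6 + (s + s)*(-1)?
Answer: -775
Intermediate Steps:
q(s, Q) = 6 - 2*s (q(s, Q) = 6 + (2*s)*(-1) = 6 - 2*s)
l(F) = 15
G(D) = -(6 - 2*D)/(2*D)
o(V) = ⅘ (o(V) = (-3 + 15)/15 = (1/15)*12 = ⅘)
A = -155/4 (A = -31/⅘ = -31*5/4 = -155/4 ≈ -38.750)
(-292 + 312)*A = (-292 + 312)*(-155/4) = 20*(-155/4) = -775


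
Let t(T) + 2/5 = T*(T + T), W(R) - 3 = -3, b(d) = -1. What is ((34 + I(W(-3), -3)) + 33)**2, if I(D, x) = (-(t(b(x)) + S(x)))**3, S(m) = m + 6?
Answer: 14379264/15625 ≈ 920.27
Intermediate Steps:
W(R) = 0 (W(R) = 3 - 3 = 0)
S(m) = 6 + m
t(T) = -2/5 + 2*T**2 (t(T) = -2/5 + T*(T + T) = -2/5 + T*(2*T) = -2/5 + 2*T**2)
I(D, x) = (-38/5 - x)**3 (I(D, x) = (-((-2/5 + 2*(-1)**2) + (6 + x)))**3 = (-((-2/5 + 2*1) + (6 + x)))**3 = (-((-2/5 + 2) + (6 + x)))**3 = (-(8/5 + (6 + x)))**3 = (-(38/5 + x))**3 = (-38/5 - x)**3)
((34 + I(W(-3), -3)) + 33)**2 = ((34 - (38 + 5*(-3))**3/125) + 33)**2 = ((34 - (38 - 15)**3/125) + 33)**2 = ((34 - 1/125*23**3) + 33)**2 = ((34 - 1/125*12167) + 33)**2 = ((34 - 12167/125) + 33)**2 = (-7917/125 + 33)**2 = (-3792/125)**2 = 14379264/15625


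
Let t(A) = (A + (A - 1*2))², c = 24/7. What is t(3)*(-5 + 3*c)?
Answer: 592/7 ≈ 84.571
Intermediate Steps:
c = 24/7 (c = 24*(⅐) = 24/7 ≈ 3.4286)
t(A) = (-2 + 2*A)² (t(A) = (A + (A - 2))² = (A + (-2 + A))² = (-2 + 2*A)²)
t(3)*(-5 + 3*c) = (4*(-1 + 3)²)*(-5 + 3*(24/7)) = (4*2²)*(-5 + 72/7) = (4*4)*(37/7) = 16*(37/7) = 592/7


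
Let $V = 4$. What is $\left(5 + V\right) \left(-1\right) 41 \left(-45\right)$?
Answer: $16605$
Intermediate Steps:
$\left(5 + V\right) \left(-1\right) 41 \left(-45\right) = \left(5 + 4\right) \left(-1\right) 41 \left(-45\right) = 9 \left(-1\right) 41 \left(-45\right) = \left(-9\right) 41 \left(-45\right) = \left(-369\right) \left(-45\right) = 16605$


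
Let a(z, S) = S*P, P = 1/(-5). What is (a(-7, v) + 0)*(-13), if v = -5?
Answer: -13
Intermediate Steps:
P = -⅕ ≈ -0.20000
a(z, S) = -S/5 (a(z, S) = S*(-⅕) = -S/5)
(a(-7, v) + 0)*(-13) = (-⅕*(-5) + 0)*(-13) = (1 + 0)*(-13) = 1*(-13) = -13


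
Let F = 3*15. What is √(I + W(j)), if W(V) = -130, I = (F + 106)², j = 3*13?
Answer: 3*√2519 ≈ 150.57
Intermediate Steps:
F = 45
j = 39
I = 22801 (I = (45 + 106)² = 151² = 22801)
√(I + W(j)) = √(22801 - 130) = √22671 = 3*√2519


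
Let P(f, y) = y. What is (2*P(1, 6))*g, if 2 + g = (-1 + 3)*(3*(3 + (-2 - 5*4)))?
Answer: -1392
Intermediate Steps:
g = -116 (g = -2 + (-1 + 3)*(3*(3 + (-2 - 5*4))) = -2 + 2*(3*(3 + (-2 - 20))) = -2 + 2*(3*(3 - 22)) = -2 + 2*(3*(-19)) = -2 + 2*(-57) = -2 - 114 = -116)
(2*P(1, 6))*g = (2*6)*(-116) = 12*(-116) = -1392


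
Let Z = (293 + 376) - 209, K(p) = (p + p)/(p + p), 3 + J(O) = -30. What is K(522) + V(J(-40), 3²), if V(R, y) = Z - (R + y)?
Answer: 485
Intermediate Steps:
J(O) = -33 (J(O) = -3 - 30 = -33)
K(p) = 1 (K(p) = (2*p)/((2*p)) = (2*p)*(1/(2*p)) = 1)
Z = 460 (Z = 669 - 209 = 460)
V(R, y) = 460 - R - y (V(R, y) = 460 - (R + y) = 460 + (-R - y) = 460 - R - y)
K(522) + V(J(-40), 3²) = 1 + (460 - 1*(-33) - 1*3²) = 1 + (460 + 33 - 1*9) = 1 + (460 + 33 - 9) = 1 + 484 = 485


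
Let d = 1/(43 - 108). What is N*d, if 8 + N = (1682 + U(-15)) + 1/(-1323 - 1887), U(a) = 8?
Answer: -5399219/208650 ≈ -25.877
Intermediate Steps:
N = 5399219/3210 (N = -8 + ((1682 + 8) + 1/(-1323 - 1887)) = -8 + (1690 + 1/(-3210)) = -8 + (1690 - 1/3210) = -8 + 5424899/3210 = 5399219/3210 ≈ 1682.0)
d = -1/65 (d = 1/(-65) = -1/65 ≈ -0.015385)
N*d = (5399219/3210)*(-1/65) = -5399219/208650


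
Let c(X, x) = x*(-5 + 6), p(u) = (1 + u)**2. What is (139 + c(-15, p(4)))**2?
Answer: 26896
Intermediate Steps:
c(X, x) = x (c(X, x) = x*1 = x)
(139 + c(-15, p(4)))**2 = (139 + (1 + 4)**2)**2 = (139 + 5**2)**2 = (139 + 25)**2 = 164**2 = 26896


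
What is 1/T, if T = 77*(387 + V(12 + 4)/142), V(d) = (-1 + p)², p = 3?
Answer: 71/2115883 ≈ 3.3556e-5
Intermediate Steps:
V(d) = 4 (V(d) = (-1 + 3)² = 2² = 4)
T = 2115883/71 (T = 77*(387 + 4/142) = 77*(387 + 4*(1/142)) = 77*(387 + 2/71) = 77*(27479/71) = 2115883/71 ≈ 29801.)
1/T = 1/(2115883/71) = 71/2115883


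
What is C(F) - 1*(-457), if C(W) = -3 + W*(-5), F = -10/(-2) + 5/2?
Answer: 833/2 ≈ 416.50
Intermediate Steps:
F = 15/2 (F = -10*(-½) + 5*(½) = 5 + 5/2 = 15/2 ≈ 7.5000)
C(W) = -3 - 5*W
C(F) - 1*(-457) = (-3 - 5*15/2) - 1*(-457) = (-3 - 75/2) + 457 = -81/2 + 457 = 833/2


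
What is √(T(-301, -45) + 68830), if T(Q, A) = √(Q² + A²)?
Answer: √(68830 + √92626) ≈ 262.93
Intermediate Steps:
T(Q, A) = √(A² + Q²)
√(T(-301, -45) + 68830) = √(√((-45)² + (-301)²) + 68830) = √(√(2025 + 90601) + 68830) = √(√92626 + 68830) = √(68830 + √92626)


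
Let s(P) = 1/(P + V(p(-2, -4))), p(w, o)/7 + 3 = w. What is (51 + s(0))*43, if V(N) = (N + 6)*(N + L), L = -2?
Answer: 2353132/1073 ≈ 2193.0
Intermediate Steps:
p(w, o) = -21 + 7*w
V(N) = (-2 + N)*(6 + N) (V(N) = (N + 6)*(N - 2) = (6 + N)*(-2 + N) = (-2 + N)*(6 + N))
s(P) = 1/(1073 + P) (s(P) = 1/(P + (-12 + (-21 + 7*(-2))² + 4*(-21 + 7*(-2)))) = 1/(P + (-12 + (-21 - 14)² + 4*(-21 - 14))) = 1/(P + (-12 + (-35)² + 4*(-35))) = 1/(P + (-12 + 1225 - 140)) = 1/(P + 1073) = 1/(1073 + P))
(51 + s(0))*43 = (51 + 1/(1073 + 0))*43 = (51 + 1/1073)*43 = (54724/1073)*43 = 2353132/1073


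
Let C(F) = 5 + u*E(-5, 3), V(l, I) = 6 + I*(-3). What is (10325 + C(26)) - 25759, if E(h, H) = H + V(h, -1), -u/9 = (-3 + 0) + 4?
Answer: -15537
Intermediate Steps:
V(l, I) = 6 - 3*I
u = -9 (u = -9*((-3 + 0) + 4) = -9*(-3 + 4) = -9*1 = -9)
E(h, H) = 9 + H (E(h, H) = H + (6 - 3*(-1)) = H + (6 + 3) = H + 9 = 9 + H)
C(F) = -103 (C(F) = 5 - 9*(9 + 3) = 5 - 9*12 = 5 - 108 = -103)
(10325 + C(26)) - 25759 = (10325 - 103) - 25759 = 10222 - 25759 = -15537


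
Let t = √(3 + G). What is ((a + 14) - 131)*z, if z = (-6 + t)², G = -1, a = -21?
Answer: -5244 + 1656*√2 ≈ -2902.1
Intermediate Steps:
t = √2 (t = √(3 - 1) = √2 ≈ 1.4142)
z = (-6 + √2)² ≈ 21.029
((a + 14) - 131)*z = ((-21 + 14) - 131)*(6 - √2)² = (-7 - 131)*(6 - √2)² = -138*(6 - √2)²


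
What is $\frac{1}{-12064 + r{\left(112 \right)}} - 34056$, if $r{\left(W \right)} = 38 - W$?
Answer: $- \frac{413371729}{12138} \approx -34056.0$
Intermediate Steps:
$\frac{1}{-12064 + r{\left(112 \right)}} - 34056 = \frac{1}{-12064 + \left(38 - 112\right)} - 34056 = \frac{1}{-12064 - 74} - 34056 = \frac{1}{-12138} - 34056 = - \frac{1}{12138} - 34056 = - \frac{413371729}{12138}$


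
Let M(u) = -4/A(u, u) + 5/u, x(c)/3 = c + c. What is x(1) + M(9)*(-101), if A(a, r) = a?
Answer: -47/9 ≈ -5.2222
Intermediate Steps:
x(c) = 6*c (x(c) = 3*(c + c) = 3*(2*c) = 6*c)
M(u) = 1/u (M(u) = -4/u + 5/u = 1/u)
x(1) + M(9)*(-101) = 6*1 - 101/9 = 6 + (⅑)*(-101) = 6 - 101/9 = -47/9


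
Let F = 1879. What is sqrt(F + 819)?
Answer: sqrt(2698) ≈ 51.942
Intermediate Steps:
sqrt(F + 819) = sqrt(1879 + 819) = sqrt(2698)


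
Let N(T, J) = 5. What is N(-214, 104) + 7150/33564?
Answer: 87485/16782 ≈ 5.2130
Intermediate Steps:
N(-214, 104) + 7150/33564 = 5 + 7150/33564 = 5 + 7150*(1/33564) = 5 + 3575/16782 = 87485/16782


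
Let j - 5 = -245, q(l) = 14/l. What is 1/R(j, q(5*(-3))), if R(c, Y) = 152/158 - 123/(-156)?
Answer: 4108/7191 ≈ 0.57127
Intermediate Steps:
j = -240 (j = 5 - 245 = -240)
R(c, Y) = 7191/4108 (R(c, Y) = 152*(1/158) - 123*(-1/156) = 76/79 + 41/52 = 7191/4108)
1/R(j, q(5*(-3))) = 1/(7191/4108) = 4108/7191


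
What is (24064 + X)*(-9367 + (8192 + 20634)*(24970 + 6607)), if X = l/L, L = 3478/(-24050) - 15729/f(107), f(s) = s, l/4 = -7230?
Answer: 528018339443159940/23911 ≈ 2.2083e+13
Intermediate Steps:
l = -28920 (l = 4*(-7230) = -28920)
L = -47822/325 (L = 3478/(-24050) - 15729/107 = 3478*(-1/24050) - 15729*1/107 = -47/325 - 147 = -47822/325 ≈ -147.14)
X = 4699500/23911 (X = -28920/(-47822/325) = -28920*(-325/47822) = 4699500/23911 ≈ 196.54)
(24064 + X)*(-9367 + (8192 + 20634)*(24970 + 6607)) = (24064 + 4699500/23911)*(-9367 + (8192 + 20634)*(24970 + 6607)) = 580093804*(-9367 + 28826*31577)/23911 = 580093804*(-9367 + 910238602)/23911 = (580093804/23911)*910229235 = 528018339443159940/23911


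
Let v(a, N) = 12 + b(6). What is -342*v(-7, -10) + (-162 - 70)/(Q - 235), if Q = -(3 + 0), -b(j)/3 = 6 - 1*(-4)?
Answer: 732680/119 ≈ 6157.0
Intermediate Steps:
b(j) = -30 (b(j) = -3*(6 - 1*(-4)) = -3*(6 + 4) = -3*10 = -30)
v(a, N) = -18 (v(a, N) = 12 - 30 = -18)
Q = -3 (Q = -1*3 = -3)
-342*v(-7, -10) + (-162 - 70)/(Q - 235) = -342*(-18) + (-162 - 70)/(-3 - 235) = 6156 - 232/(-238) = 6156 - 232*(-1/238) = 6156 + 116/119 = 732680/119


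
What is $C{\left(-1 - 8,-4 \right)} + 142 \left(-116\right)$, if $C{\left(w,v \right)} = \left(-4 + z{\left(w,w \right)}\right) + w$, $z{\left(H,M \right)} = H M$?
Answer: $-16404$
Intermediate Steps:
$C{\left(w,v \right)} = -4 + w + w^{2}$ ($C{\left(w,v \right)} = \left(-4 + w w\right) + w = \left(-4 + w^{2}\right) + w = -4 + w + w^{2}$)
$C{\left(-1 - 8,-4 \right)} + 142 \left(-116\right) = \left(-4 - 9 + \left(-1 - 8\right)^{2}\right) + 142 \left(-116\right) = \left(-4 - 9 + \left(-1 - 8\right)^{2}\right) - 16472 = \left(-4 - 9 + \left(-9\right)^{2}\right) - 16472 = \left(-4 - 9 + 81\right) - 16472 = 68 - 16472 = -16404$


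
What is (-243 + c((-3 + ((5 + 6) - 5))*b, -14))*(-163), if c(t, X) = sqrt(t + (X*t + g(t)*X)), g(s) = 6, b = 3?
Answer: 39609 - 163*I*sqrt(201) ≈ 39609.0 - 2310.9*I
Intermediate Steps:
c(t, X) = sqrt(t + 6*X + X*t) (c(t, X) = sqrt(t + (X*t + 6*X)) = sqrt(t + (6*X + X*t)) = sqrt(t + 6*X + X*t))
(-243 + c((-3 + ((5 + 6) - 5))*b, -14))*(-163) = (-243 + sqrt((-3 + ((5 + 6) - 5))*3 + 6*(-14) - 14*(-3 + ((5 + 6) - 5))*3))*(-163) = (-243 + sqrt((-3 + (11 - 5))*3 - 84 - 14*(-3 + (11 - 5))*3))*(-163) = (-243 + sqrt((-3 + 6)*3 - 84 - 14*(-3 + 6)*3))*(-163) = (-243 + sqrt(3*3 - 84 - 42*3))*(-163) = (-243 + sqrt(9 - 84 - 14*9))*(-163) = (-243 + sqrt(9 - 84 - 126))*(-163) = (-243 + sqrt(-201))*(-163) = (-243 + I*sqrt(201))*(-163) = 39609 - 163*I*sqrt(201)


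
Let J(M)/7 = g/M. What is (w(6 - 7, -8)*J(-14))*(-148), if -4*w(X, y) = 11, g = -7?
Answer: 2849/2 ≈ 1424.5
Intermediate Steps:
J(M) = -49/M (J(M) = 7*(-7/M) = -49/M)
w(X, y) = -11/4 (w(X, y) = -1/4*11 = -11/4)
(w(6 - 7, -8)*J(-14))*(-148) = -(-539)/(4*(-14))*(-148) = -(-539)*(-1)/(4*14)*(-148) = -11/4*7/2*(-148) = -77/8*(-148) = 2849/2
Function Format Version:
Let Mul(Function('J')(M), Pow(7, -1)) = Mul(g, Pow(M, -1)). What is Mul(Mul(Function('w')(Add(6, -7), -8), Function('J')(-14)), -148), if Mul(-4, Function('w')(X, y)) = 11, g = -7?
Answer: Rational(2849, 2) ≈ 1424.5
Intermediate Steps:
Function('J')(M) = Mul(-49, Pow(M, -1)) (Function('J')(M) = Mul(7, Mul(-7, Pow(M, -1))) = Mul(-49, Pow(M, -1)))
Function('w')(X, y) = Rational(-11, 4) (Function('w')(X, y) = Mul(Rational(-1, 4), 11) = Rational(-11, 4))
Mul(Mul(Function('w')(Add(6, -7), -8), Function('J')(-14)), -148) = Mul(Mul(Rational(-11, 4), Mul(-49, Pow(-14, -1))), -148) = Mul(Mul(Rational(-11, 4), Mul(-49, Rational(-1, 14))), -148) = Mul(Mul(Rational(-11, 4), Rational(7, 2)), -148) = Mul(Rational(-77, 8), -148) = Rational(2849, 2)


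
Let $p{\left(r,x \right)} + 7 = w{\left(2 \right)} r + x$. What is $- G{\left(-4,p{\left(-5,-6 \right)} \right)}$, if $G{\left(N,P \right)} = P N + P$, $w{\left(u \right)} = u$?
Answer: $-69$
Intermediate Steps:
$p{\left(r,x \right)} = -7 + x + 2 r$ ($p{\left(r,x \right)} = -7 + \left(2 r + x\right) = -7 + \left(x + 2 r\right) = -7 + x + 2 r$)
$G{\left(N,P \right)} = P + N P$ ($G{\left(N,P \right)} = N P + P = P + N P$)
$- G{\left(-4,p{\left(-5,-6 \right)} \right)} = - \left(-7 - 6 + 2 \left(-5\right)\right) \left(1 - 4\right) = - \left(-7 - 6 - 10\right) \left(-3\right) = - \left(-23\right) \left(-3\right) = \left(-1\right) 69 = -69$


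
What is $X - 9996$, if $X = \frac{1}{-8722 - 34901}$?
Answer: $- \frac{436055509}{43623} \approx -9996.0$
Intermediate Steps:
$X = - \frac{1}{43623}$ ($X = \frac{1}{-43623} = - \frac{1}{43623} \approx -2.2924 \cdot 10^{-5}$)
$X - 9996 = - \frac{1}{43623} - 9996 = - \frac{436055509}{43623}$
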